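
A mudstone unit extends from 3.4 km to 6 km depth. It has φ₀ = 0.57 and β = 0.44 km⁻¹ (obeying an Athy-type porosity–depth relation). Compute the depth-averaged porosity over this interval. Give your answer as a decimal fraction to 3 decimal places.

0.076

⟨φ⟩ = (1/(d₂−d₁)) ∫ φ₀ e^(−βd) dd = φ₀·(e^(−β·d₁) − e^(−β·d₂)) / (β·(d₂−d₁))
e^(−0.44×3.4) = 0.2240; e^(−0.44×6) = 0.0714
⟨φ⟩ = 0.57 × (0.2240 − 0.0714) / (0.44 × 2.6) = 0.57 × 0.1334 = 0.0761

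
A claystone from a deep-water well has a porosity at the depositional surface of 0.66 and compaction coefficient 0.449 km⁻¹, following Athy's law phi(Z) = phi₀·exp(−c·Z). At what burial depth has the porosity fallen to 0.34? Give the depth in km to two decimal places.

Invert Athy's law: Z = ln(phi₀/phi) / c
Z = ln(0.66/0.34) / 0.449 = ln(1.941) / 0.449 = 0.6633 / 0.449 = 1.477 km

1.48 km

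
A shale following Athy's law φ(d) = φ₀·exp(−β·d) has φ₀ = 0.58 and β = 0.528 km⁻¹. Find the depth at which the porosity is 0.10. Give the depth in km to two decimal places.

Invert Athy's law: d = ln(φ₀/φ) / β
d = ln(0.58/0.1) / 0.528 = ln(5.8) / 0.528 = 1.7579 / 0.528 = 3.329 km

3.33 km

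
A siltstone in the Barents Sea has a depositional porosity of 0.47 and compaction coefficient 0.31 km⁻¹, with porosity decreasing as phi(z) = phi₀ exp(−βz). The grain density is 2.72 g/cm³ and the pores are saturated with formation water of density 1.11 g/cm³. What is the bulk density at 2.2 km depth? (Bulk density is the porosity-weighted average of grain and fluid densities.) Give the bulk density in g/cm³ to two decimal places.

2.34 g/cm³

Porosity at depth: phi = 0.47·exp(−0.31×2.2) = 0.47×0.5056 = 0.2376
Bulk density: ρ_b = (1−phi)ρ_g + phi·ρ_f = 0.7624×2.72 + 0.2376×1.11
       = 2.074 + 0.264 = 2.337 g/cm³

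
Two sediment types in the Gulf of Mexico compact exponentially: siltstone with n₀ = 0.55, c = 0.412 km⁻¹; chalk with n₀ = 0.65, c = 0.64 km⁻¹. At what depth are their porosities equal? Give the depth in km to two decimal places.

Set n₀ₐ e^(−cₐd) = n₀ᵦ e^(−cᵦd) ⇒ ln(n₀ₐ/n₀ᵦ) = (cₐ − cᵦ)·d
d = ln(0.55/0.65) / (0.412 − 0.64) = -0.1671 / -0.228 = 0.733 km

0.73 km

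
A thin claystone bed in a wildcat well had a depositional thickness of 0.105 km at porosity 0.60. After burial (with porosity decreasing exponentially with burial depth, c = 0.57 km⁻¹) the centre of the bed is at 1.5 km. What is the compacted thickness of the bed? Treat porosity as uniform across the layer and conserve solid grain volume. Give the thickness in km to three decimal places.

Porosity at 1.5 km: φ = 0.6·exp(−0.57×1.5) = 0.2552
Solid-volume conservation: h(1−φ) = h₀(1−φ₀) ⇒ h = h₀·(1−φ₀)/(1−φ)
h = 0.105 × (1 − 0.6)/(1 − 0.2552) = 0.105 × 0.5370 = 0.0564 km

0.056 km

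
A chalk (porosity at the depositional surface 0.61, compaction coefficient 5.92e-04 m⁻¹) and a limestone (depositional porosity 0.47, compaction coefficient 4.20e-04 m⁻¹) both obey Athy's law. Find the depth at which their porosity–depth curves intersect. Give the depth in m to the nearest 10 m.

Working in km (1 km = 1000 m; β in km⁻¹ = β in m⁻¹ × 1000):
Set φ₀ₐ e^(−βₐd) = φ₀ᵦ e^(−βᵦd) ⇒ ln(φ₀ₐ/φ₀ᵦ) = (βₐ − βᵦ)·d
d = ln(0.61/0.47) / (0.592 − 0.42) = 0.2607 / 0.172 = 1.516 km

1520 m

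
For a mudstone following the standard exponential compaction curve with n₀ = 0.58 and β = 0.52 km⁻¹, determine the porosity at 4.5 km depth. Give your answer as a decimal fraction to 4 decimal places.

0.0559

n = n₀·exp(−β·Z) = 0.58 × exp(−0.52 × 4.5) = 0.58 × exp(−2.34)
  = 0.58 × 0.0963 = 0.0559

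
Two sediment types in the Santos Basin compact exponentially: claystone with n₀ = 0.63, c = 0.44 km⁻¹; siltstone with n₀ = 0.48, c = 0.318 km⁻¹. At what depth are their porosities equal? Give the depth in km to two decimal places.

2.23 km

Set n₀ₐ e^(−cₐz) = n₀ᵦ e^(−cᵦz) ⇒ ln(n₀ₐ/n₀ᵦ) = (cₐ − cᵦ)·z
z = ln(0.63/0.48) / (0.44 − 0.318) = 0.2719 / 0.122 = 2.229 km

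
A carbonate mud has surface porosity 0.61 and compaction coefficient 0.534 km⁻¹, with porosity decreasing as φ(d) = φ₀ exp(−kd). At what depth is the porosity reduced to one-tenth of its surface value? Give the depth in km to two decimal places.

4.31 km

φ/φ₀ = 1/10 ⇒ exp(−k·d) = 1/10 ⇒ d = ln(10) / k
d = 2.3026 / 0.534 = 4.312 km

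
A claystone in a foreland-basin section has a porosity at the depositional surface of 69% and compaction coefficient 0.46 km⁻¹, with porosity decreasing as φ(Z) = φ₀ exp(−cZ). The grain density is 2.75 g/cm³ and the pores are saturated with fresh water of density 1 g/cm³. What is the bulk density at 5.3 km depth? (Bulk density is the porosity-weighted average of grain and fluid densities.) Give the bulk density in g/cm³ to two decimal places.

2.64 g/cm³

Porosity at depth: φ = 0.69·exp(−0.46×5.3) = 0.69×0.0873 = 0.0603
Bulk density: ρ_b = (1−φ)ρ_g + φ·ρ_f = 0.9397×2.75 + 0.0603×1
       = 2.584 + 0.060 = 2.645 g/cm³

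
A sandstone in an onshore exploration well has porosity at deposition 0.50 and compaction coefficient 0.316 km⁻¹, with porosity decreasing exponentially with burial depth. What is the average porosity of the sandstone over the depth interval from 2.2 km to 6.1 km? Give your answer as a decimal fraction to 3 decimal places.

0.143

⟨n⟩ = (1/(d₂−d₁)) ∫ n₀ e^(−cd) dd = n₀·(e^(−c·d₁) − e^(−c·d₂)) / (c·(d₂−d₁))
e^(−0.316×2.2) = 0.4990; e^(−0.316×6.1) = 0.1455
⟨n⟩ = 0.5 × (0.4990 − 0.1455) / (0.316 × 3.9) = 0.5 × 0.2868 = 0.1434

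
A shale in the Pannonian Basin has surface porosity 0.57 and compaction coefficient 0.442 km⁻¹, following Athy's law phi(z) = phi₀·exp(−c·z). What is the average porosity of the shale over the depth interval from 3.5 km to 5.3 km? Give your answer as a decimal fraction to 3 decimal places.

⟨phi⟩ = (1/(z₂−z₁)) ∫ phi₀ e^(−cz) dz = phi₀·(e^(−c·z₁) − e^(−c·z₂)) / (c·(z₂−z₁))
e^(−0.442×3.5) = 0.2129; e^(−0.442×5.3) = 0.0961
⟨phi⟩ = 0.57 × (0.2129 − 0.0961) / (0.442 × 1.8) = 0.57 × 0.1468 = 0.0837

0.084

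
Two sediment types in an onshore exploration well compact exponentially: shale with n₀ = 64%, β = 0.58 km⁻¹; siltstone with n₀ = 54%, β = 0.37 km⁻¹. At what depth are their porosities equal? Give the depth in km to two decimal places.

Set n₀ₐ e^(−βₐd) = n₀ᵦ e^(−βᵦd) ⇒ ln(n₀ₐ/n₀ᵦ) = (βₐ − βᵦ)·d
d = ln(0.64/0.54) / (0.58 − 0.37) = 0.1699 / 0.21 = 0.809 km

0.81 km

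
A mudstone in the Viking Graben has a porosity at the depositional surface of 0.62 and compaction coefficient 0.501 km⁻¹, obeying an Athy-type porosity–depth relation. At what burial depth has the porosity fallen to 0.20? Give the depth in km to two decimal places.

Invert Athy's law: z = ln(phi₀/phi) / k
z = ln(0.62/0.2) / 0.501 = ln(3.1) / 0.501 = 1.1314 / 0.501 = 2.258 km

2.26 km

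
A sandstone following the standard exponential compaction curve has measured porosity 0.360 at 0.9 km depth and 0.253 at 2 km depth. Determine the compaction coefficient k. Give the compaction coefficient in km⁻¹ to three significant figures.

Athy: n(d) = n₀ e^(−kd) ⇒ n₁/n₂ = e^{k(d₂−d₁)} ⇒ k = ln(n₁/n₂)/(d₂−d₁)
k = ln(0.36/0.253) / (2 − 0.9) = ln(1.423) / 1.1 = 0.3527 / 1.1 = 0.3206 km⁻¹

0.321 km⁻¹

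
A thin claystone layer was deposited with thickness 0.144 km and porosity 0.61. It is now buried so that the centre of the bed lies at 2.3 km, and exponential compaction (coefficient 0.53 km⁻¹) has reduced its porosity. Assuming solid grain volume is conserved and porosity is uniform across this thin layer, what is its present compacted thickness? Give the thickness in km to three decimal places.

Porosity at 2.3 km: phi = 0.61·exp(−0.53×2.3) = 0.1803
Solid-volume conservation: h(1−phi) = h₀(1−phi₀) ⇒ h = h₀·(1−phi₀)/(1−phi)
h = 0.144 × (1 − 0.61)/(1 − 0.1803) = 0.144 × 0.4758 = 0.0685 km

0.069 km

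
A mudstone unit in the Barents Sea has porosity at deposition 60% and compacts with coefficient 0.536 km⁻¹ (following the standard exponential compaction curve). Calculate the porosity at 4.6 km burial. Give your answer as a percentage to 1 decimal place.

n = n₀·exp(−k·z) = 0.6 × exp(−0.536 × 4.6) = 0.6 × exp(−2.466)
  = 0.6 × 0.0850 = 0.0510

5.1%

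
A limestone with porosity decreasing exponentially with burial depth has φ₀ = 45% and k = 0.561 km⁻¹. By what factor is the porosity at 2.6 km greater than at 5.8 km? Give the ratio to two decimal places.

φ(Z₁)/φ(Z₂) = e^(−k·Z₁)/e^(−k·Z₂) = e^{k(Z₂−Z₁)}
= exp(0.561 × 3.2) = exp(1.795) = 6.0207

6.02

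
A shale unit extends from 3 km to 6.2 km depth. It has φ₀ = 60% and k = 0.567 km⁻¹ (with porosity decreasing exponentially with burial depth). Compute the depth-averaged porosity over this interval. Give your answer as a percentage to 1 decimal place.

⟨φ⟩ = (1/(d₂−d₁)) ∫ φ₀ e^(−kd) dd = φ₀·(e^(−k·d₁) − e^(−k·d₂)) / (k·(d₂−d₁))
e^(−0.567×3) = 0.1825; e^(−0.567×6.2) = 0.0297
⟨φ⟩ = 0.6 × (0.1825 − 0.0297) / (0.567 × 3.2) = 0.6 × 0.0842 = 0.0505

5.1%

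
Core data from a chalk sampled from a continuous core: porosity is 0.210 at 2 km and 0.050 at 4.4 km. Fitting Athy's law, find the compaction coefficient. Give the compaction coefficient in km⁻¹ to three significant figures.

0.598 km⁻¹

Athy: φ(Z) = φ₀ e^(−βZ) ⇒ φ₁/φ₂ = e^{β(Z₂−Z₁)} ⇒ β = ln(φ₁/φ₂)/(Z₂−Z₁)
β = ln(0.21/0.05) / (4.4 − 2) = ln(4.2) / 2.4 = 1.4351 / 2.4 = 0.598 km⁻¹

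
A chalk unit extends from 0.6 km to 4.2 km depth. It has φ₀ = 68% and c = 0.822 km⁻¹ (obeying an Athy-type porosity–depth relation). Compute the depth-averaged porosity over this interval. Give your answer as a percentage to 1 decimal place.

13.3%

⟨φ⟩ = (1/(z₂−z₁)) ∫ φ₀ e^(−cz) dz = φ₀·(e^(−c·z₁) − e^(−c·z₂)) / (c·(z₂−z₁))
e^(−0.822×0.6) = 0.6107; e^(−0.822×4.2) = 0.0317
⟨φ⟩ = 0.68 × (0.6107 − 0.0317) / (0.822 × 3.6) = 0.68 × 0.1957 = 0.1330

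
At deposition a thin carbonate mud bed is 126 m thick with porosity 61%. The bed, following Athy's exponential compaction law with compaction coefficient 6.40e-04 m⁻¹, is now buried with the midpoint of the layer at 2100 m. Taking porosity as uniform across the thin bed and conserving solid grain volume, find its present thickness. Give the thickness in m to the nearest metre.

58 m

Working in km (1 km = 1000 m; c in km⁻¹ = c in m⁻¹ × 1000):
Porosity at 2.1 km: n = 0.61·exp(−0.64×2.1) = 0.1591
Solid-volume conservation: h(1−n) = h₀(1−n₀) ⇒ h = h₀·(1−n₀)/(1−n)
h = 0.126 × (1 − 0.61)/(1 − 0.1591) = 0.126 × 0.4638 = 0.0584 km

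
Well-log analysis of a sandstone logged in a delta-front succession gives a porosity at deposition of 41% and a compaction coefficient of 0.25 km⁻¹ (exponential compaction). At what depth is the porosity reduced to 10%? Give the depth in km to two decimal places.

5.64 km

Invert Athy's law: d = ln(phi₀/phi) / β
d = ln(0.41/0.1) / 0.25 = ln(4.1) / 0.25 = 1.4110 / 0.25 = 5.644 km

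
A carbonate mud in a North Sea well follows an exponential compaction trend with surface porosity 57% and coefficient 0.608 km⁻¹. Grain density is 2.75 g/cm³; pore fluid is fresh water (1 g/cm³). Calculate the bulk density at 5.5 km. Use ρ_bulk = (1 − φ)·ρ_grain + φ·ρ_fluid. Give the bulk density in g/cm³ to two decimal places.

2.71 g/cm³

Porosity at depth: phi = 0.57·exp(−0.608×5.5) = 0.57×0.0353 = 0.0201
Bulk density: ρ_b = (1−phi)ρ_g + phi·ρ_f = 0.9799×2.75 + 0.0201×1
       = 2.695 + 0.020 = 2.715 g/cm³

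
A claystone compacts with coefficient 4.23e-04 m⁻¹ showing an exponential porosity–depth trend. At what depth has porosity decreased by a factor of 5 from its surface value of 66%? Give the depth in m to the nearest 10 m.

3800 m

Working in km (1 km = 1000 m; k in km⁻¹ = k in m⁻¹ × 1000):
n/n₀ = 1/5 ⇒ exp(−k·Z) = 1/5 ⇒ Z = ln(5) / k
Z = 1.6094 / 0.423 = 3.805 km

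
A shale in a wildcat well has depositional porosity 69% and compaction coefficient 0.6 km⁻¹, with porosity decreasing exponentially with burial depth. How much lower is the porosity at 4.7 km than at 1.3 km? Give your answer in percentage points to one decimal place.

27.5 percentage points

phi(1.3) = 0.69·e^(−0.6×1.3) = 0.3163
phi(4.7) = 0.69·e^(−0.6×4.7) = 0.0411
Δphi = 0.3163 − 0.0411 = 0.2752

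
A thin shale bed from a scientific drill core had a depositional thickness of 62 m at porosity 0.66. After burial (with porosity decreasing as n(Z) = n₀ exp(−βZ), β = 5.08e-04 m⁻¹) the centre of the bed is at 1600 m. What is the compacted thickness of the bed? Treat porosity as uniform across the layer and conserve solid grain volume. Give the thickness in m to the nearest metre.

Working in km (1 km = 1000 m; β in km⁻¹ = β in m⁻¹ × 1000):
Porosity at 1.6 km: n = 0.66·exp(−0.508×1.6) = 0.2928
Solid-volume conservation: h(1−n) = h₀(1−n₀) ⇒ h = h₀·(1−n₀)/(1−n)
h = 0.062 × (1 − 0.66)/(1 − 0.2928) = 0.062 × 0.4808 = 0.0298 km

30 m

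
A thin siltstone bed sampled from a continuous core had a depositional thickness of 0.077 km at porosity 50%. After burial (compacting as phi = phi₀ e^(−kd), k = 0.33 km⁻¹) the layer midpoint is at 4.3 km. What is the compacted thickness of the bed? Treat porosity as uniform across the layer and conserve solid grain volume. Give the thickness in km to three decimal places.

0.044 km

Porosity at 4.3 km: phi = 0.5·exp(−0.33×4.3) = 0.1210
Solid-volume conservation: h(1−phi) = h₀(1−phi₀) ⇒ h = h₀·(1−phi₀)/(1−phi)
h = 0.077 × (1 − 0.5)/(1 − 0.1210) = 0.077 × 0.5688 = 0.0438 km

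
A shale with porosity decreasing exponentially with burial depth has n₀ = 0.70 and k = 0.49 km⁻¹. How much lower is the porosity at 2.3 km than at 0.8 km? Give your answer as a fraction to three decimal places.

n(0.8) = 0.7·e^(−0.49×0.8) = 0.4730
n(2.3) = 0.7·e^(−0.49×2.3) = 0.2268
Δn = 0.4730 − 0.2268 = 0.2462

0.246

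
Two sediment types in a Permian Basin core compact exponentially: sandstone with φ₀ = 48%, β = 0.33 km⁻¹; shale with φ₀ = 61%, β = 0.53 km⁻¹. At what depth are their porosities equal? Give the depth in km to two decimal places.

1.20 km

Set φ₀ₐ e^(−βₐZ) = φ₀ᵦ e^(−βᵦZ) ⇒ ln(φ₀ₐ/φ₀ᵦ) = (βₐ − βᵦ)·Z
Z = ln(0.48/0.61) / (0.33 − 0.53) = -0.2397 / -0.2 = 1.198 km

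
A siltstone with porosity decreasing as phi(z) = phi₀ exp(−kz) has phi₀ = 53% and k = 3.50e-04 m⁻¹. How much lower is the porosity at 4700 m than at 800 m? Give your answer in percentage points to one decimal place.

29.8 percentage points

Working in km (1 km = 1000 m; k in km⁻¹ = k in m⁻¹ × 1000):
phi(0.8) = 0.53·e^(−0.35×0.8) = 0.4006
phi(4.7) = 0.53·e^(−0.35×4.7) = 0.1023
Δphi = 0.4006 − 0.1023 = 0.2983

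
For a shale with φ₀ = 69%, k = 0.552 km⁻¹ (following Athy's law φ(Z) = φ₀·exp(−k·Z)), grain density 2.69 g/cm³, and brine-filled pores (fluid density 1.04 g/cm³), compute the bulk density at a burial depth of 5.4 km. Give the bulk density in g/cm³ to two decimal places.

Porosity at depth: φ = 0.69·exp(−0.552×5.4) = 0.69×0.0508 = 0.0350
Bulk density: ρ_b = (1−φ)ρ_g + φ·ρ_f = 0.9650×2.69 + 0.0350×1.04
       = 2.596 + 0.036 = 2.632 g/cm³

2.63 g/cm³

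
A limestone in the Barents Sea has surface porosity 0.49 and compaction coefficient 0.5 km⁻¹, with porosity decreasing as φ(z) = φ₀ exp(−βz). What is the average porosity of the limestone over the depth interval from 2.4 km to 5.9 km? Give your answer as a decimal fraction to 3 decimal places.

0.070

⟨φ⟩ = (1/(z₂−z₁)) ∫ φ₀ e^(−βz) dz = φ₀·(e^(−β·z₁) − e^(−β·z₂)) / (β·(z₂−z₁))
e^(−0.5×2.4) = 0.3012; e^(−0.5×5.9) = 0.0523
⟨φ⟩ = 0.49 × (0.3012 − 0.0523) / (0.5 × 3.5) = 0.49 × 0.1422 = 0.0697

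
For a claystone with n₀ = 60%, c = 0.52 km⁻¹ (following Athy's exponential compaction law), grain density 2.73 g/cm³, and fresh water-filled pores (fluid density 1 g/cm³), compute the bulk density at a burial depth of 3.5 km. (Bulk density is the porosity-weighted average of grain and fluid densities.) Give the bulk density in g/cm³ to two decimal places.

Porosity at depth: n = 0.6·exp(−0.52×3.5) = 0.6×0.1620 = 0.0972
Bulk density: ρ_b = (1−n)ρ_g + n·ρ_f = 0.9028×2.73 + 0.0972×1
       = 2.465 + 0.097 = 2.562 g/cm³

2.56 g/cm³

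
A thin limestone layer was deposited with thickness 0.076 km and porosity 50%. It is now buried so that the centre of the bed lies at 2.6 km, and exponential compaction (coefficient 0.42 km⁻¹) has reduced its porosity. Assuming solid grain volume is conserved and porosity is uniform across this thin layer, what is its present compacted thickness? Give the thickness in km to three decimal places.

0.046 km

Porosity at 2.6 km: φ = 0.5·exp(−0.42×2.6) = 0.1678
Solid-volume conservation: h(1−φ) = h₀(1−φ₀) ⇒ h = h₀·(1−φ₀)/(1−φ)
h = 0.076 × (1 − 0.5)/(1 − 0.1678) = 0.076 × 0.6008 = 0.0457 km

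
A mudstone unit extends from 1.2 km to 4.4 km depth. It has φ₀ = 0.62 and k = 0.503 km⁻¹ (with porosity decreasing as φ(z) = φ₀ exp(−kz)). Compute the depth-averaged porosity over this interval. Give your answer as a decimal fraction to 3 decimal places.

0.169

⟨φ⟩ = (1/(z₂−z₁)) ∫ φ₀ e^(−kz) dz = φ₀·(e^(−k·z₁) − e^(−k·z₂)) / (k·(z₂−z₁))
e^(−0.503×1.2) = 0.5468; e^(−0.503×4.4) = 0.1094
⟨φ⟩ = 0.62 × (0.5468 − 0.1094) / (0.503 × 3.2) = 0.62 × 0.2718 = 0.1685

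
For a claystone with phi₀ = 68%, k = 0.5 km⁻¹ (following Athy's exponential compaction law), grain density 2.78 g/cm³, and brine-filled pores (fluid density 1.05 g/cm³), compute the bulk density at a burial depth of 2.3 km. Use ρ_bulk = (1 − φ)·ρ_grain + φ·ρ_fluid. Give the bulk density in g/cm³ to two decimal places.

Porosity at depth: phi = 0.68·exp(−0.5×2.3) = 0.68×0.3166 = 0.2153
Bulk density: ρ_b = (1−phi)ρ_g + phi·ρ_f = 0.7847×2.78 + 0.2153×1.05
       = 2.181 + 0.226 = 2.408 g/cm³

2.41 g/cm³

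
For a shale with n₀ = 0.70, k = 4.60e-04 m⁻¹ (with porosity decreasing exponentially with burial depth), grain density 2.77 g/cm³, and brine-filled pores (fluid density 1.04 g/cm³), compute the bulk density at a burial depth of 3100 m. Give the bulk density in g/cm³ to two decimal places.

Working in km (1 km = 1000 m; k in km⁻¹ = k in m⁻¹ × 1000):
Porosity at depth: n = 0.7·exp(−0.46×3.1) = 0.7×0.2403 = 0.1682
Bulk density: ρ_b = (1−n)ρ_g + n·ρ_f = 0.8318×2.77 + 0.1682×1.04
       = 2.304 + 0.175 = 2.479 g/cm³

2.48 g/cm³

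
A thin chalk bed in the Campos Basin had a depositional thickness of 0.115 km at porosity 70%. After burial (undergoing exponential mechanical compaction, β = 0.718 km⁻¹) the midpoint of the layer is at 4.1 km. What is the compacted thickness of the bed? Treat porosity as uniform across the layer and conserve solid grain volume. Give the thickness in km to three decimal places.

Porosity at 4.1 km: phi = 0.7·exp(−0.718×4.1) = 0.0369
Solid-volume conservation: h(1−phi) = h₀(1−phi₀) ⇒ h = h₀·(1−phi₀)/(1−phi)
h = 0.115 × (1 − 0.7)/(1 − 0.0369) = 0.115 × 0.3115 = 0.0358 km

0.036 km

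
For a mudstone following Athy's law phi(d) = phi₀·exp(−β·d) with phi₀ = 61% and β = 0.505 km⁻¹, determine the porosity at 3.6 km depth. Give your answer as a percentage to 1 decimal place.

9.9%

phi = phi₀·exp(−β·d) = 0.61 × exp(−0.505 × 3.6) = 0.61 × exp(−1.818)
  = 0.61 × 0.1624 = 0.0990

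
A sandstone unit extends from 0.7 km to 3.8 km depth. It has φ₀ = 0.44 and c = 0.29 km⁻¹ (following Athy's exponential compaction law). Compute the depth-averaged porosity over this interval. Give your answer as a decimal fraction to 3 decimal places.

⟨φ⟩ = (1/(Z₂−Z₁)) ∫ φ₀ e^(−cZ) dZ = φ₀·(e^(−c·Z₁) − e^(−c·Z₂)) / (c·(Z₂−Z₁))
e^(−0.29×0.7) = 0.8163; e^(−0.29×3.8) = 0.3322
⟨φ⟩ = 0.44 × (0.8163 − 0.3322) / (0.29 × 3.1) = 0.44 × 0.5385 = 0.2369

0.237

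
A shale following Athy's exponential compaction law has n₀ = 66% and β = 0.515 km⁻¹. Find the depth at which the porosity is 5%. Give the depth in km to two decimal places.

Invert Athy's law: z = ln(n₀/n) / β
z = ln(0.66/0.05) / 0.515 = ln(13.2) / 0.515 = 2.5802 / 0.515 = 5.010 km

5.01 km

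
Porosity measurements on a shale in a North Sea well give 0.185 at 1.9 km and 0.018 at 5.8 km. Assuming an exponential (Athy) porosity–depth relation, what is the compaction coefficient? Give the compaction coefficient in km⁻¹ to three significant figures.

Athy: phi(d) = phi₀ e^(−cd) ⇒ phi₁/phi₂ = e^{c(d₂−d₁)} ⇒ c = ln(phi₁/phi₂)/(d₂−d₁)
c = ln(0.185/0.018) / (5.8 − 1.9) = ln(10.28) / 3.9 = 2.3300 / 3.9 = 0.5974 km⁻¹

0.597 km⁻¹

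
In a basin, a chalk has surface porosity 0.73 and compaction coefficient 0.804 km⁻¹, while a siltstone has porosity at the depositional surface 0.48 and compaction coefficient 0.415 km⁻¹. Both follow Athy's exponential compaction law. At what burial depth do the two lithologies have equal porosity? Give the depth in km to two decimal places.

1.08 km

Set phi₀ₐ e^(−cₐd) = phi₀ᵦ e^(−cᵦd) ⇒ ln(phi₀ₐ/phi₀ᵦ) = (cₐ − cᵦ)·d
d = ln(0.73/0.48) / (0.804 − 0.415) = 0.4193 / 0.389 = 1.078 km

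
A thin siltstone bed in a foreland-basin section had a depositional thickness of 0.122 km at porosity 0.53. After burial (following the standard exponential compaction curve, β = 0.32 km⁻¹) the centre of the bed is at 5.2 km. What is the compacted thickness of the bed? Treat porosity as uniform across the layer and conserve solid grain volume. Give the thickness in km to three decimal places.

0.064 km

Porosity at 5.2 km: phi = 0.53·exp(−0.32×5.2) = 0.1004
Solid-volume conservation: h(1−phi) = h₀(1−phi₀) ⇒ h = h₀·(1−phi₀)/(1−phi)
h = 0.122 × (1 − 0.53)/(1 − 0.1004) = 0.122 × 0.5224 = 0.0637 km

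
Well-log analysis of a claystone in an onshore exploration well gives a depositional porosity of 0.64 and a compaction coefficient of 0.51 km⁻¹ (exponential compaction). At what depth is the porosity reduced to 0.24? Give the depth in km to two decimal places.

Invert Athy's law: Z = ln(n₀/n) / k
Z = ln(0.64/0.24) / 0.51 = ln(2.667) / 0.51 = 0.9808 / 0.51 = 1.923 km

1.92 km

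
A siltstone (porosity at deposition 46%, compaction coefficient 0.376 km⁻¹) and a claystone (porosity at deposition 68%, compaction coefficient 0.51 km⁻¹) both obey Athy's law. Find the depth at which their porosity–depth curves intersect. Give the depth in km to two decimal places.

2.92 km

Set φ₀ₐ e^(−cₐZ) = φ₀ᵦ e^(−cᵦZ) ⇒ ln(φ₀ₐ/φ₀ᵦ) = (cₐ − cᵦ)·Z
Z = ln(0.46/0.68) / (0.376 − 0.51) = -0.3909 / -0.134 = 2.917 km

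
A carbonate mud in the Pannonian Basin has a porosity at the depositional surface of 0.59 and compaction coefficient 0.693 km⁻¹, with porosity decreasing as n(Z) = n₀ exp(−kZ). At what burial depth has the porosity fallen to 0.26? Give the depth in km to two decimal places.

1.18 km

Invert Athy's law: Z = ln(n₀/n) / k
Z = ln(0.59/0.26) / 0.693 = ln(2.269) / 0.693 = 0.8194 / 0.693 = 1.182 km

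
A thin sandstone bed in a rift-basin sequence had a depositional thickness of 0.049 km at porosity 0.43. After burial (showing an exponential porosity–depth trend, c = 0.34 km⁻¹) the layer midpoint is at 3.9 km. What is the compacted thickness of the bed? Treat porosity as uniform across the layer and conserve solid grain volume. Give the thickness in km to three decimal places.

0.032 km

Porosity at 3.9 km: n = 0.43·exp(−0.34×3.9) = 0.1142
Solid-volume conservation: h(1−n) = h₀(1−n₀) ⇒ h = h₀·(1−n₀)/(1−n)
h = 0.049 × (1 − 0.43)/(1 − 0.1142) = 0.049 × 0.6435 = 0.0315 km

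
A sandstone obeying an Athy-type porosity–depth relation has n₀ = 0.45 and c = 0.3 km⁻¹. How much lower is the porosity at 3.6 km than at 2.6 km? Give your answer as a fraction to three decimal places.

0.053

n(2.6) = 0.45·e^(−0.3×2.6) = 0.2063
n(3.6) = 0.45·e^(−0.3×3.6) = 0.1528
Δn = 0.2063 − 0.1528 = 0.0535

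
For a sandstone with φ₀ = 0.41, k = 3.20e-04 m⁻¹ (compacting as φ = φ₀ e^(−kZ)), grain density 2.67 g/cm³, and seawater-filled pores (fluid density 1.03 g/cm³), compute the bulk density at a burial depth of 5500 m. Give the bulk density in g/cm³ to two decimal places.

2.55 g/cm³

Working in km (1 km = 1000 m; k in km⁻¹ = k in m⁻¹ × 1000):
Porosity at depth: φ = 0.41·exp(−0.32×5.5) = 0.41×0.1720 = 0.0705
Bulk density: ρ_b = (1−φ)ρ_g + φ·ρ_f = 0.9295×2.67 + 0.0705×1.03
       = 2.482 + 0.073 = 2.554 g/cm³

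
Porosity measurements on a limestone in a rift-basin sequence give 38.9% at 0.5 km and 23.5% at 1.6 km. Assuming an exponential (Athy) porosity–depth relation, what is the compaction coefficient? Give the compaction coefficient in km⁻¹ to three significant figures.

0.458 km⁻¹

Athy: φ(z) = φ₀ e^(−kz) ⇒ φ₁/φ₂ = e^{k(z₂−z₁)} ⇒ k = ln(φ₁/φ₂)/(z₂−z₁)
k = ln(0.389/0.235) / (1.6 − 0.5) = ln(1.655) / 1.1 = 0.5040 / 1.1 = 0.4582 km⁻¹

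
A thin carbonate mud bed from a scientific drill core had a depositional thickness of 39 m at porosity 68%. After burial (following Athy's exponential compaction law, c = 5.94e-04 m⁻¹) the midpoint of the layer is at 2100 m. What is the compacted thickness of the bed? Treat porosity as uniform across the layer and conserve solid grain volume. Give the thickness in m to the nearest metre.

Working in km (1 km = 1000 m; c in km⁻¹ = c in m⁻¹ × 1000):
Porosity at 2.1 km: phi = 0.68·exp(−0.594×2.1) = 0.1953
Solid-volume conservation: h(1−phi) = h₀(1−phi₀) ⇒ h = h₀·(1−phi₀)/(1−phi)
h = 0.039 × (1 − 0.68)/(1 − 0.1953) = 0.039 × 0.3977 = 0.0155 km

16 m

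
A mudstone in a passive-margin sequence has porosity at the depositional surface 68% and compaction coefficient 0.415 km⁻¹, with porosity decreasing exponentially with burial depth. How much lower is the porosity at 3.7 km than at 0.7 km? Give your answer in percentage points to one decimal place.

36.2 percentage points

φ(0.7) = 0.68·e^(−0.415×0.7) = 0.5086
φ(3.7) = 0.68·e^(−0.415×3.7) = 0.1464
Δφ = 0.5086 − 0.1464 = 0.3621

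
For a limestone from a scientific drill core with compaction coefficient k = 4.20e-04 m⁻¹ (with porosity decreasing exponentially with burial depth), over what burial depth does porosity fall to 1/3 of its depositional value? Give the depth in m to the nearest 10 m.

2620 m

Working in km (1 km = 1000 m; k in km⁻¹ = k in m⁻¹ × 1000):
φ/φ₀ = 1/3 ⇒ exp(−k·z) = 1/3 ⇒ z = ln(3) / k
z = 1.0986 / 0.42 = 2.616 km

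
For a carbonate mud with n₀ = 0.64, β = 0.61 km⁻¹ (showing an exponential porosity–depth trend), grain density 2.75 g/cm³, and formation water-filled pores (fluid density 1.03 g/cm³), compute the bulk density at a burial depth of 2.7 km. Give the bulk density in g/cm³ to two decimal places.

2.54 g/cm³

Porosity at depth: n = 0.64·exp(−0.61×2.7) = 0.64×0.1926 = 0.1233
Bulk density: ρ_b = (1−n)ρ_g + n·ρ_f = 0.8767×2.75 + 0.1233×1.03
       = 2.411 + 0.127 = 2.538 g/cm³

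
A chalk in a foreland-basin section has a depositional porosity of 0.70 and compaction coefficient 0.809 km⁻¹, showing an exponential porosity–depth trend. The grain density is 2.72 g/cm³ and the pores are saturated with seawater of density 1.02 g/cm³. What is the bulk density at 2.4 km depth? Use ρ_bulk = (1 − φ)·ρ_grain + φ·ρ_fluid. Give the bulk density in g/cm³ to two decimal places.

Porosity at depth: n = 0.7·exp(−0.809×2.4) = 0.7×0.1435 = 0.1004
Bulk density: ρ_b = (1−n)ρ_g + n·ρ_f = 0.8996×2.72 + 0.1004×1.02
       = 2.447 + 0.102 = 2.549 g/cm³

2.55 g/cm³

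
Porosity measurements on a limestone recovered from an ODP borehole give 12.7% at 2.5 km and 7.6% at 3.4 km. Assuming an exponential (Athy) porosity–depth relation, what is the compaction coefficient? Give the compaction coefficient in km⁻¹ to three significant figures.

Athy: phi(d) = phi₀ e^(−βd) ⇒ phi₁/phi₂ = e^{β(d₂−d₁)} ⇒ β = ln(phi₁/phi₂)/(d₂−d₁)
β = ln(0.127/0.076) / (3.4 − 2.5) = ln(1.671) / 0.9 = 0.5135 / 0.9 = 0.5705 km⁻¹

0.571 km⁻¹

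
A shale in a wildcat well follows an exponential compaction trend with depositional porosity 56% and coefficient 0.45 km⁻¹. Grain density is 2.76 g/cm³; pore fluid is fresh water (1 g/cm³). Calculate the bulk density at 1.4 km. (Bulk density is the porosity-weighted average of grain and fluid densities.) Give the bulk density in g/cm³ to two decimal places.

Porosity at depth: φ = 0.56·exp(−0.45×1.4) = 0.56×0.5326 = 0.2983
Bulk density: ρ_b = (1−φ)ρ_g + φ·ρ_f = 0.7017×2.76 + 0.2983×1
       = 1.937 + 0.298 = 2.235 g/cm³

2.24 g/cm³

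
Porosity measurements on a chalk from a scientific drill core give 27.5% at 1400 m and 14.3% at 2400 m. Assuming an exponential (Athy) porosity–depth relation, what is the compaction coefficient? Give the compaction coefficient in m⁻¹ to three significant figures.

Working in km (1 km = 1000 m; k in km⁻¹ = k in m⁻¹ × 1000):
Athy: phi(d) = phi₀ e^(−kd) ⇒ phi₁/phi₂ = e^{k(d₂−d₁)} ⇒ k = ln(phi₁/phi₂)/(d₂−d₁)
k = ln(0.275/0.143) / (2.4 − 1.4) = ln(1.923) / 1 = 0.6539 / 1 = 0.6539 km⁻¹

0.000654 m⁻¹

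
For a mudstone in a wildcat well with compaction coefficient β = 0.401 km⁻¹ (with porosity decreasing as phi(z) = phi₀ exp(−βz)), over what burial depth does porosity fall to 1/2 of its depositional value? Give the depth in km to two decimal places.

phi/phi₀ = 1/2 ⇒ exp(−β·z) = 1/2 ⇒ z = ln(2) / β
z = 0.6931 / 0.401 = 1.729 km

1.73 km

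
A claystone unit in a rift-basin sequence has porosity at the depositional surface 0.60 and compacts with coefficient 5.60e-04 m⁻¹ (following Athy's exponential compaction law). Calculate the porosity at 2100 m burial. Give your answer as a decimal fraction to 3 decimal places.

Working in km (1 km = 1000 m; β in km⁻¹ = β in m⁻¹ × 1000):
φ = φ₀·exp(−β·Z) = 0.6 × exp(−0.56 × 2.1) = 0.6 × exp(−1.176)
  = 0.6 × 0.3085 = 0.1851

0.185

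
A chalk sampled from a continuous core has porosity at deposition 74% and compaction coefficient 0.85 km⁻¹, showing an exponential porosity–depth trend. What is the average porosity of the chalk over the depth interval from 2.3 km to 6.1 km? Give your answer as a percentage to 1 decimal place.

⟨φ⟩ = (1/(z₂−z₁)) ∫ φ₀ e^(−cz) dz = φ₀·(e^(−c·z₁) − e^(−c·z₂)) / (c·(z₂−z₁))
e^(−0.85×2.3) = 0.1416; e^(−0.85×6.1) = 0.0056
⟨φ⟩ = 0.74 × (0.1416 − 0.0056) / (0.85 × 3.8) = 0.74 × 0.0421 = 0.0311

3.1%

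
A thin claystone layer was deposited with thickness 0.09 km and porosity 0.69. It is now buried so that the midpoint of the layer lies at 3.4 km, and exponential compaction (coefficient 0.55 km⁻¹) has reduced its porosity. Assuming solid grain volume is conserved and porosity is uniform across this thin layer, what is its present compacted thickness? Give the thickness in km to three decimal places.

Porosity at 3.4 km: φ = 0.69·exp(−0.55×3.4) = 0.1063
Solid-volume conservation: h(1−φ) = h₀(1−φ₀) ⇒ h = h₀·(1−φ₀)/(1−φ)
h = 0.09 × (1 − 0.69)/(1 − 0.1063) = 0.09 × 0.3469 = 0.0312 km

0.031 km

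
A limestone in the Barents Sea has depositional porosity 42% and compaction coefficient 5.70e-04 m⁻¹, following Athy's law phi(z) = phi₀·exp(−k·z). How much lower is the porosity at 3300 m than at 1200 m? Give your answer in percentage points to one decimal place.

14.8 percentage points

Working in km (1 km = 1000 m; k in km⁻¹ = k in m⁻¹ × 1000):
phi(1.2) = 0.42·e^(−0.57×1.2) = 0.2119
phi(3.3) = 0.42·e^(−0.57×3.3) = 0.0640
Δphi = 0.2119 − 0.0640 = 0.1479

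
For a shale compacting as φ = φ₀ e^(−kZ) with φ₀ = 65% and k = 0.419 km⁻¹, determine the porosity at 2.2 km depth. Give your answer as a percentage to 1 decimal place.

φ = φ₀·exp(−k·Z) = 0.65 × exp(−0.419 × 2.2) = 0.65 × exp(−0.9218)
  = 0.65 × 0.3978 = 0.2586

25.9%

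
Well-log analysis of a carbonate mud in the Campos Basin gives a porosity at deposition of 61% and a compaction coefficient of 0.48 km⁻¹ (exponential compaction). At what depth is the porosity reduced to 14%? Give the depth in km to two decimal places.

3.07 km

Invert Athy's law: d = ln(φ₀/φ) / c
d = ln(0.61/0.14) / 0.48 = ln(4.357) / 0.48 = 1.4718 / 0.48 = 3.066 km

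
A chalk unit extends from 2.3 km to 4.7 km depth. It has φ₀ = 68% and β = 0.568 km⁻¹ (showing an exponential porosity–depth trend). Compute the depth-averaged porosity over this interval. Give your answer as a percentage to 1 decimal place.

⟨φ⟩ = (1/(d₂−d₁)) ∫ φ₀ e^(−βd) dd = φ₀·(e^(−β·d₁) − e^(−β·d₂)) / (β·(d₂−d₁))
e^(−0.568×2.3) = 0.2708; e^(−0.568×4.7) = 0.0693
⟨φ⟩ = 0.68 × (0.2708 − 0.0693) / (0.568 × 2.4) = 0.68 × 0.1478 = 0.1005

10.1%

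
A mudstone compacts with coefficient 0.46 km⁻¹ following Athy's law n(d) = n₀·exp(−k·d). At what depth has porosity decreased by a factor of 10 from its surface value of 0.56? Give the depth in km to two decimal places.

n/n₀ = 1/10 ⇒ exp(−k·d) = 1/10 ⇒ d = ln(10) / k
d = 2.3026 / 0.46 = 5.006 km

5.01 km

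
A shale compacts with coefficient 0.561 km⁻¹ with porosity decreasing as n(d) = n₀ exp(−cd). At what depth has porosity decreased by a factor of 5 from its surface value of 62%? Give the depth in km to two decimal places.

2.87 km

n/n₀ = 1/5 ⇒ exp(−c·d) = 1/5 ⇒ d = ln(5) / c
d = 1.6094 / 0.561 = 2.869 km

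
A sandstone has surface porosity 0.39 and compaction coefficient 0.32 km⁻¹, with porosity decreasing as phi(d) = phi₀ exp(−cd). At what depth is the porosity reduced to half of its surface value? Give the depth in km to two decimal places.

2.17 km

phi/phi₀ = 1/2 ⇒ exp(−c·d) = 1/2 ⇒ d = ln(2) / c
d = 0.6931 / 0.32 = 2.166 km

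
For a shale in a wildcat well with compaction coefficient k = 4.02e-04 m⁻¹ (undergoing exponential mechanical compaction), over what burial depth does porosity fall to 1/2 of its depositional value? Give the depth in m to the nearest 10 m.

Working in km (1 km = 1000 m; k in km⁻¹ = k in m⁻¹ × 1000):
n/n₀ = 1/2 ⇒ exp(−k·d) = 1/2 ⇒ d = ln(2) / k
d = 0.6931 / 0.402 = 1.724 km

1720 m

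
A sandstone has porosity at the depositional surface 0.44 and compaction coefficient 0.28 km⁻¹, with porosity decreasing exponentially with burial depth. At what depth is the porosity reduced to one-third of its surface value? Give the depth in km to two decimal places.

3.92 km

phi/phi₀ = 1/3 ⇒ exp(−k·Z) = 1/3 ⇒ Z = ln(3) / k
Z = 1.0986 / 0.28 = 3.924 km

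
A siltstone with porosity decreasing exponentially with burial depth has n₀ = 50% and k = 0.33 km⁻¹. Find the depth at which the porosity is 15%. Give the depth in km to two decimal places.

Invert Athy's law: Z = ln(n₀/n) / k
Z = ln(0.5/0.15) / 0.33 = ln(3.333) / 0.33 = 1.2040 / 0.33 = 3.648 km

3.65 km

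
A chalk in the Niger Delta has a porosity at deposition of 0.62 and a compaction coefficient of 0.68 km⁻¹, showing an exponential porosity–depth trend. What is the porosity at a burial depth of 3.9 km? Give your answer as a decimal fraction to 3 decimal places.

0.044

n = n₀·exp(−k·d) = 0.62 × exp(−0.68 × 3.9) = 0.62 × exp(−2.652)
  = 0.62 × 0.0705 = 0.0437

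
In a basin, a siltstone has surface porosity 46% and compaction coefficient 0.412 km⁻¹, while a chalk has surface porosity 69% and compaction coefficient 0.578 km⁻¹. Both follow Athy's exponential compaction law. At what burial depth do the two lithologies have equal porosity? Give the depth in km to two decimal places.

Set φ₀ₐ e^(−cₐd) = φ₀ᵦ e^(−cᵦd) ⇒ ln(φ₀ₐ/φ₀ᵦ) = (cₐ − cᵦ)·d
d = ln(0.46/0.69) / (0.412 − 0.578) = -0.4055 / -0.166 = 2.443 km

2.44 km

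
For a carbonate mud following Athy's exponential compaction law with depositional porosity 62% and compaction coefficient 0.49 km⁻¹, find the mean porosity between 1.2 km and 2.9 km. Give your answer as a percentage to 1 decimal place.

23.4%

⟨φ⟩ = (1/(z₂−z₁)) ∫ φ₀ e^(−βz) dz = φ₀·(e^(−β·z₁) − e^(−β·z₂)) / (β·(z₂−z₁))
e^(−0.49×1.2) = 0.5554; e^(−0.49×2.9) = 0.2415
⟨φ⟩ = 0.62 × (0.5554 − 0.2415) / (0.49 × 1.7) = 0.62 × 0.3769 = 0.2337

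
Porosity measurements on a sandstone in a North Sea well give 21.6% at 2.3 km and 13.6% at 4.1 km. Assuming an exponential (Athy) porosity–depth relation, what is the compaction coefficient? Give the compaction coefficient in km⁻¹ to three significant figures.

0.257 km⁻¹

Athy: n(z) = n₀ e^(−βz) ⇒ n₁/n₂ = e^{β(z₂−z₁)} ⇒ β = ln(n₁/n₂)/(z₂−z₁)
β = ln(0.216/0.136) / (4.1 − 2.3) = ln(1.588) / 1.8 = 0.4626 / 1.8 = 0.257 km⁻¹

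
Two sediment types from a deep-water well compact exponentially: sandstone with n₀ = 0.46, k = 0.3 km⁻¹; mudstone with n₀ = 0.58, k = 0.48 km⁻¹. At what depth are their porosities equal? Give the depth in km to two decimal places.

Set n₀ₐ e^(−kₐz) = n₀ᵦ e^(−kᵦz) ⇒ ln(n₀ₐ/n₀ᵦ) = (kₐ − kᵦ)·z
z = ln(0.46/0.58) / (0.3 − 0.48) = -0.2318 / -0.18 = 1.288 km

1.29 km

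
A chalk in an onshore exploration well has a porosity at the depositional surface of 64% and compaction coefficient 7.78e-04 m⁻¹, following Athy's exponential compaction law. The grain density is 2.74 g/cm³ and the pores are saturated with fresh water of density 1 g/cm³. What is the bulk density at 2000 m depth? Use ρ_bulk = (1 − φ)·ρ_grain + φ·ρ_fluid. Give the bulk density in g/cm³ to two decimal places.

2.51 g/cm³

Working in km (1 km = 1000 m; k in km⁻¹ = k in m⁻¹ × 1000):
Porosity at depth: phi = 0.64·exp(−0.778×2) = 0.64×0.2110 = 0.1350
Bulk density: ρ_b = (1−phi)ρ_g + phi·ρ_f = 0.8650×2.74 + 0.1350×1
       = 2.370 + 0.135 = 2.505 g/cm³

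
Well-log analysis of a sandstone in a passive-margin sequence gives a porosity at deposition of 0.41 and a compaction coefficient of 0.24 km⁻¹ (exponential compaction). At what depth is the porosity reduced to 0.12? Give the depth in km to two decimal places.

Invert Athy's law: z = ln(phi₀/phi) / β
z = ln(0.41/0.12) / 0.24 = ln(3.417) / 0.24 = 1.2287 / 0.24 = 5.119 km

5.12 km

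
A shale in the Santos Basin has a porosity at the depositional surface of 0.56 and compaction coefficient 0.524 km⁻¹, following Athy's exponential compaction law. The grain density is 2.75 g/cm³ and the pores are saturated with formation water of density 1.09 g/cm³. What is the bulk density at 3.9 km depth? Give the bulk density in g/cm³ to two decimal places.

Porosity at depth: phi = 0.56·exp(−0.524×3.9) = 0.56×0.1296 = 0.0726
Bulk density: ρ_b = (1−phi)ρ_g + phi·ρ_f = 0.9274×2.75 + 0.0726×1.09
       = 2.550 + 0.079 = 2.630 g/cm³

2.63 g/cm³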